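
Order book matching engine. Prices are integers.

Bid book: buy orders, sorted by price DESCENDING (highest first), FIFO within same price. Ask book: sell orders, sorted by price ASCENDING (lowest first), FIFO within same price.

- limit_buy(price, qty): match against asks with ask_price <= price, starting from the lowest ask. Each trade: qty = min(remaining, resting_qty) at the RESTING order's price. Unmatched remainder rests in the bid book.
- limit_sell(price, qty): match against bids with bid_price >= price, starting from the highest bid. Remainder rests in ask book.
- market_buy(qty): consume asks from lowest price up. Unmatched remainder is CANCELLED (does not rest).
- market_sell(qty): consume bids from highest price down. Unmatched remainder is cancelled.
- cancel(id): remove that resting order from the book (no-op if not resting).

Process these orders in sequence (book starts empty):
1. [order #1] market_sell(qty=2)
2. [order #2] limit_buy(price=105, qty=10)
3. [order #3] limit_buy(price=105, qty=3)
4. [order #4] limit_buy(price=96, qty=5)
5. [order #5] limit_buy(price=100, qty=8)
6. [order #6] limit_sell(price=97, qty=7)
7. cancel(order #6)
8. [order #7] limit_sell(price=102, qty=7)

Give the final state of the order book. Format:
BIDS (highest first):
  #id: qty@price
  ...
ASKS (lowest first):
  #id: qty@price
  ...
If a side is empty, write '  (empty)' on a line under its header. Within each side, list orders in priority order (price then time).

After op 1 [order #1] market_sell(qty=2): fills=none; bids=[-] asks=[-]
After op 2 [order #2] limit_buy(price=105, qty=10): fills=none; bids=[#2:10@105] asks=[-]
After op 3 [order #3] limit_buy(price=105, qty=3): fills=none; bids=[#2:10@105 #3:3@105] asks=[-]
After op 4 [order #4] limit_buy(price=96, qty=5): fills=none; bids=[#2:10@105 #3:3@105 #4:5@96] asks=[-]
After op 5 [order #5] limit_buy(price=100, qty=8): fills=none; bids=[#2:10@105 #3:3@105 #5:8@100 #4:5@96] asks=[-]
After op 6 [order #6] limit_sell(price=97, qty=7): fills=#2x#6:7@105; bids=[#2:3@105 #3:3@105 #5:8@100 #4:5@96] asks=[-]
After op 7 cancel(order #6): fills=none; bids=[#2:3@105 #3:3@105 #5:8@100 #4:5@96] asks=[-]
After op 8 [order #7] limit_sell(price=102, qty=7): fills=#2x#7:3@105 #3x#7:3@105; bids=[#5:8@100 #4:5@96] asks=[#7:1@102]

Answer: BIDS (highest first):
  #5: 8@100
  #4: 5@96
ASKS (lowest first):
  #7: 1@102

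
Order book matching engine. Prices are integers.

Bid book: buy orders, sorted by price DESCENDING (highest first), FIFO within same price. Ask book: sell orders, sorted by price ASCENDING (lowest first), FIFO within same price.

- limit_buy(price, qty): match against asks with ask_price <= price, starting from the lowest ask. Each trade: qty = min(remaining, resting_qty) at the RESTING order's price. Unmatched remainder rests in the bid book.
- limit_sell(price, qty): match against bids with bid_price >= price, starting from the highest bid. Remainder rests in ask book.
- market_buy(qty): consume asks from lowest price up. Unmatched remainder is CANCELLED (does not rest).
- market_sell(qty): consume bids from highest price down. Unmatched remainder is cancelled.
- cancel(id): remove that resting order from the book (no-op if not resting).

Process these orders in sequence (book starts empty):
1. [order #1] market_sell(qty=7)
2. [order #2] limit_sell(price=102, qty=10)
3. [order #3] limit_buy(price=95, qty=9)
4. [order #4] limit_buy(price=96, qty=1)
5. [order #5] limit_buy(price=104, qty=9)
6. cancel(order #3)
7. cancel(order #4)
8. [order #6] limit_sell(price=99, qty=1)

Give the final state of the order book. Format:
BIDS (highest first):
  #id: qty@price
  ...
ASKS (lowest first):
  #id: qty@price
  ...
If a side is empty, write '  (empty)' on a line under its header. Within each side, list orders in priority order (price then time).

After op 1 [order #1] market_sell(qty=7): fills=none; bids=[-] asks=[-]
After op 2 [order #2] limit_sell(price=102, qty=10): fills=none; bids=[-] asks=[#2:10@102]
After op 3 [order #3] limit_buy(price=95, qty=9): fills=none; bids=[#3:9@95] asks=[#2:10@102]
After op 4 [order #4] limit_buy(price=96, qty=1): fills=none; bids=[#4:1@96 #3:9@95] asks=[#2:10@102]
After op 5 [order #5] limit_buy(price=104, qty=9): fills=#5x#2:9@102; bids=[#4:1@96 #3:9@95] asks=[#2:1@102]
After op 6 cancel(order #3): fills=none; bids=[#4:1@96] asks=[#2:1@102]
After op 7 cancel(order #4): fills=none; bids=[-] asks=[#2:1@102]
After op 8 [order #6] limit_sell(price=99, qty=1): fills=none; bids=[-] asks=[#6:1@99 #2:1@102]

Answer: BIDS (highest first):
  (empty)
ASKS (lowest first):
  #6: 1@99
  #2: 1@102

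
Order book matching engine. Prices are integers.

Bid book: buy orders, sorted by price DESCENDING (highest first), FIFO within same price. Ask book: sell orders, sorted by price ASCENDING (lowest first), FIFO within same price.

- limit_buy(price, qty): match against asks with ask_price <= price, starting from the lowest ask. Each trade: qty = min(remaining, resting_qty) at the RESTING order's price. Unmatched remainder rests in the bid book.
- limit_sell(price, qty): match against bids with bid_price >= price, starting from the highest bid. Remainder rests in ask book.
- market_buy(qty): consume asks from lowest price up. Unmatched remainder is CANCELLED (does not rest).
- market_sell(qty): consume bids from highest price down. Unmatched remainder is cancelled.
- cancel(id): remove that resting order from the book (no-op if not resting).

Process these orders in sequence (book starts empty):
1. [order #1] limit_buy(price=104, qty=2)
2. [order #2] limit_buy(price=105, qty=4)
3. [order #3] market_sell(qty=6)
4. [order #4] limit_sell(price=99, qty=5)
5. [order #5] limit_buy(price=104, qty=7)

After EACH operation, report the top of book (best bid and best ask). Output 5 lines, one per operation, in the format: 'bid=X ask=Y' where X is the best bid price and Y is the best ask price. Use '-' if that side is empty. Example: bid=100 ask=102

Answer: bid=104 ask=-
bid=105 ask=-
bid=- ask=-
bid=- ask=99
bid=104 ask=-

Derivation:
After op 1 [order #1] limit_buy(price=104, qty=2): fills=none; bids=[#1:2@104] asks=[-]
After op 2 [order #2] limit_buy(price=105, qty=4): fills=none; bids=[#2:4@105 #1:2@104] asks=[-]
After op 3 [order #3] market_sell(qty=6): fills=#2x#3:4@105 #1x#3:2@104; bids=[-] asks=[-]
After op 4 [order #4] limit_sell(price=99, qty=5): fills=none; bids=[-] asks=[#4:5@99]
After op 5 [order #5] limit_buy(price=104, qty=7): fills=#5x#4:5@99; bids=[#5:2@104] asks=[-]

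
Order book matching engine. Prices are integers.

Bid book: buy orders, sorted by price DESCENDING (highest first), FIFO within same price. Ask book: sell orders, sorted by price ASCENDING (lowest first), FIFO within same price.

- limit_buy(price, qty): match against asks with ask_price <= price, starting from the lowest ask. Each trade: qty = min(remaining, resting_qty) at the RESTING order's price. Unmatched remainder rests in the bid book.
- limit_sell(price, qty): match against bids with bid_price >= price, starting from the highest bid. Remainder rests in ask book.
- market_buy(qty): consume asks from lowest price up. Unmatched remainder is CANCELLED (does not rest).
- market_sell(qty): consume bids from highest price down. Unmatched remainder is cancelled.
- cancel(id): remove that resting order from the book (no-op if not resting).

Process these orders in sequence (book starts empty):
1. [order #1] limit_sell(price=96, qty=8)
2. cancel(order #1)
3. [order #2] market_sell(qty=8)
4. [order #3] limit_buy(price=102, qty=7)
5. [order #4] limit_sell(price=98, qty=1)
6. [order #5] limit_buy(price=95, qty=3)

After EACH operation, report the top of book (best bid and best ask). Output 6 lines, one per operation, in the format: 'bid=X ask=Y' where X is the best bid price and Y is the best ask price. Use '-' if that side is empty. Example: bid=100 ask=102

After op 1 [order #1] limit_sell(price=96, qty=8): fills=none; bids=[-] asks=[#1:8@96]
After op 2 cancel(order #1): fills=none; bids=[-] asks=[-]
After op 3 [order #2] market_sell(qty=8): fills=none; bids=[-] asks=[-]
After op 4 [order #3] limit_buy(price=102, qty=7): fills=none; bids=[#3:7@102] asks=[-]
After op 5 [order #4] limit_sell(price=98, qty=1): fills=#3x#4:1@102; bids=[#3:6@102] asks=[-]
After op 6 [order #5] limit_buy(price=95, qty=3): fills=none; bids=[#3:6@102 #5:3@95] asks=[-]

Answer: bid=- ask=96
bid=- ask=-
bid=- ask=-
bid=102 ask=-
bid=102 ask=-
bid=102 ask=-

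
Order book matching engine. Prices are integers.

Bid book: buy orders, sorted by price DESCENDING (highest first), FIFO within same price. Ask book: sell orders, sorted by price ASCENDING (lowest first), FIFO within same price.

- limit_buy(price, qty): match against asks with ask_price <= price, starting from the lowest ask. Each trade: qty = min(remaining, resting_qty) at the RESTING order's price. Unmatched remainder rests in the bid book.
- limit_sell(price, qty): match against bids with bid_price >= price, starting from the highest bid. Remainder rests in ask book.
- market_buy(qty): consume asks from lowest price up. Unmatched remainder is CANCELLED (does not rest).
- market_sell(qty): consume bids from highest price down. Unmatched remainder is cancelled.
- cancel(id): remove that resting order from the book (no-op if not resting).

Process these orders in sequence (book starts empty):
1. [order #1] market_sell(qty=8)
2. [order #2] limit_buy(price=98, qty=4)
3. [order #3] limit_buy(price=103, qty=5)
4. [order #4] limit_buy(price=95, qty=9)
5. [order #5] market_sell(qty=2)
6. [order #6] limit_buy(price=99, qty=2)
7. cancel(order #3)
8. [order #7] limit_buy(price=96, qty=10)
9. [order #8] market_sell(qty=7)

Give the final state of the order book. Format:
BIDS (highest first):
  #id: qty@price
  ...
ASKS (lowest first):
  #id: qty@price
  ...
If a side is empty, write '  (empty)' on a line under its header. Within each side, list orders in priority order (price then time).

Answer: BIDS (highest first):
  #7: 9@96
  #4: 9@95
ASKS (lowest first):
  (empty)

Derivation:
After op 1 [order #1] market_sell(qty=8): fills=none; bids=[-] asks=[-]
After op 2 [order #2] limit_buy(price=98, qty=4): fills=none; bids=[#2:4@98] asks=[-]
After op 3 [order #3] limit_buy(price=103, qty=5): fills=none; bids=[#3:5@103 #2:4@98] asks=[-]
After op 4 [order #4] limit_buy(price=95, qty=9): fills=none; bids=[#3:5@103 #2:4@98 #4:9@95] asks=[-]
After op 5 [order #5] market_sell(qty=2): fills=#3x#5:2@103; bids=[#3:3@103 #2:4@98 #4:9@95] asks=[-]
After op 6 [order #6] limit_buy(price=99, qty=2): fills=none; bids=[#3:3@103 #6:2@99 #2:4@98 #4:9@95] asks=[-]
After op 7 cancel(order #3): fills=none; bids=[#6:2@99 #2:4@98 #4:9@95] asks=[-]
After op 8 [order #7] limit_buy(price=96, qty=10): fills=none; bids=[#6:2@99 #2:4@98 #7:10@96 #4:9@95] asks=[-]
After op 9 [order #8] market_sell(qty=7): fills=#6x#8:2@99 #2x#8:4@98 #7x#8:1@96; bids=[#7:9@96 #4:9@95] asks=[-]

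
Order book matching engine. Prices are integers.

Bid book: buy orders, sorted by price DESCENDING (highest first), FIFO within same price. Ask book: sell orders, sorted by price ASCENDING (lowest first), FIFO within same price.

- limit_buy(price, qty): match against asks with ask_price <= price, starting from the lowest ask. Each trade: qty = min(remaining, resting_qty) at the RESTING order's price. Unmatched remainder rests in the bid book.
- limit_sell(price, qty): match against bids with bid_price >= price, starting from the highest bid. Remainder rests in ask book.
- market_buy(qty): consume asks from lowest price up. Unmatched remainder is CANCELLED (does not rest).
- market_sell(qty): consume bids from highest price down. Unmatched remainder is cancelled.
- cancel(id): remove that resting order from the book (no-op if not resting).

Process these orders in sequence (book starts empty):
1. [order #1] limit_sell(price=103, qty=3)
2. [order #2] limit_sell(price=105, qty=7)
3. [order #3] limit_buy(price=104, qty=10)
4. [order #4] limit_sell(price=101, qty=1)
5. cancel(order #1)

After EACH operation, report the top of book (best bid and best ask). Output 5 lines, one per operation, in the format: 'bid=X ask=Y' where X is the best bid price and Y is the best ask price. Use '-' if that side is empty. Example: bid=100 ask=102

After op 1 [order #1] limit_sell(price=103, qty=3): fills=none; bids=[-] asks=[#1:3@103]
After op 2 [order #2] limit_sell(price=105, qty=7): fills=none; bids=[-] asks=[#1:3@103 #2:7@105]
After op 3 [order #3] limit_buy(price=104, qty=10): fills=#3x#1:3@103; bids=[#3:7@104] asks=[#2:7@105]
After op 4 [order #4] limit_sell(price=101, qty=1): fills=#3x#4:1@104; bids=[#3:6@104] asks=[#2:7@105]
After op 5 cancel(order #1): fills=none; bids=[#3:6@104] asks=[#2:7@105]

Answer: bid=- ask=103
bid=- ask=103
bid=104 ask=105
bid=104 ask=105
bid=104 ask=105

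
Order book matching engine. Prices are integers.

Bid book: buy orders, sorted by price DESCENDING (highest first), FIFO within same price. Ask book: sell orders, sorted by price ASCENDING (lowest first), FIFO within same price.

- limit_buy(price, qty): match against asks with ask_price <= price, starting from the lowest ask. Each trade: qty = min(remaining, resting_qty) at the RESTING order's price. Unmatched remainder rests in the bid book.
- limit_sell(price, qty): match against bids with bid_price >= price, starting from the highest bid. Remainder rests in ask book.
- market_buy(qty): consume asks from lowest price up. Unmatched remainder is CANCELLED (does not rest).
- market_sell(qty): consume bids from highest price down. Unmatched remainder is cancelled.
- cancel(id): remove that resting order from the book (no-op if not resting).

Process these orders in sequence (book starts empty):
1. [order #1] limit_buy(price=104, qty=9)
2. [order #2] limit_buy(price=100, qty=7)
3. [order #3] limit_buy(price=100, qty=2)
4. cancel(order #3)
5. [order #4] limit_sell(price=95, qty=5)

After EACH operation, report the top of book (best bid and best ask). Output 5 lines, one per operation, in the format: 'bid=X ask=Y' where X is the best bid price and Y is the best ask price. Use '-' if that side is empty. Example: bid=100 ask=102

Answer: bid=104 ask=-
bid=104 ask=-
bid=104 ask=-
bid=104 ask=-
bid=104 ask=-

Derivation:
After op 1 [order #1] limit_buy(price=104, qty=9): fills=none; bids=[#1:9@104] asks=[-]
After op 2 [order #2] limit_buy(price=100, qty=7): fills=none; bids=[#1:9@104 #2:7@100] asks=[-]
After op 3 [order #3] limit_buy(price=100, qty=2): fills=none; bids=[#1:9@104 #2:7@100 #3:2@100] asks=[-]
After op 4 cancel(order #3): fills=none; bids=[#1:9@104 #2:7@100] asks=[-]
After op 5 [order #4] limit_sell(price=95, qty=5): fills=#1x#4:5@104; bids=[#1:4@104 #2:7@100] asks=[-]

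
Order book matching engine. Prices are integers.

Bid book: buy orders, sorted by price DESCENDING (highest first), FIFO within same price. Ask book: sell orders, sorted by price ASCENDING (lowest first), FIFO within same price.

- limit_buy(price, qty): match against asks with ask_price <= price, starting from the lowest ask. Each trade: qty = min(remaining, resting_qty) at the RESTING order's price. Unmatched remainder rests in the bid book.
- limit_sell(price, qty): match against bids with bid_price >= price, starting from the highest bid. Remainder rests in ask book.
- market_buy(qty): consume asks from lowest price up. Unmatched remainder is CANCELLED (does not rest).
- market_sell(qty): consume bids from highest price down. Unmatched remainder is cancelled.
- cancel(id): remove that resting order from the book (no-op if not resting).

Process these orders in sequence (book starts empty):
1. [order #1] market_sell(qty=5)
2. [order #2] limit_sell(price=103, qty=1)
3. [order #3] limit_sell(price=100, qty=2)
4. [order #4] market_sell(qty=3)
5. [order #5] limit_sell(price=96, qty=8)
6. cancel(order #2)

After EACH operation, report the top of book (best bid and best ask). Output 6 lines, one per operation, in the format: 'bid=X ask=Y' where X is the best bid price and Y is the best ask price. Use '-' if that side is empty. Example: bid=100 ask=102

After op 1 [order #1] market_sell(qty=5): fills=none; bids=[-] asks=[-]
After op 2 [order #2] limit_sell(price=103, qty=1): fills=none; bids=[-] asks=[#2:1@103]
After op 3 [order #3] limit_sell(price=100, qty=2): fills=none; bids=[-] asks=[#3:2@100 #2:1@103]
After op 4 [order #4] market_sell(qty=3): fills=none; bids=[-] asks=[#3:2@100 #2:1@103]
After op 5 [order #5] limit_sell(price=96, qty=8): fills=none; bids=[-] asks=[#5:8@96 #3:2@100 #2:1@103]
After op 6 cancel(order #2): fills=none; bids=[-] asks=[#5:8@96 #3:2@100]

Answer: bid=- ask=-
bid=- ask=103
bid=- ask=100
bid=- ask=100
bid=- ask=96
bid=- ask=96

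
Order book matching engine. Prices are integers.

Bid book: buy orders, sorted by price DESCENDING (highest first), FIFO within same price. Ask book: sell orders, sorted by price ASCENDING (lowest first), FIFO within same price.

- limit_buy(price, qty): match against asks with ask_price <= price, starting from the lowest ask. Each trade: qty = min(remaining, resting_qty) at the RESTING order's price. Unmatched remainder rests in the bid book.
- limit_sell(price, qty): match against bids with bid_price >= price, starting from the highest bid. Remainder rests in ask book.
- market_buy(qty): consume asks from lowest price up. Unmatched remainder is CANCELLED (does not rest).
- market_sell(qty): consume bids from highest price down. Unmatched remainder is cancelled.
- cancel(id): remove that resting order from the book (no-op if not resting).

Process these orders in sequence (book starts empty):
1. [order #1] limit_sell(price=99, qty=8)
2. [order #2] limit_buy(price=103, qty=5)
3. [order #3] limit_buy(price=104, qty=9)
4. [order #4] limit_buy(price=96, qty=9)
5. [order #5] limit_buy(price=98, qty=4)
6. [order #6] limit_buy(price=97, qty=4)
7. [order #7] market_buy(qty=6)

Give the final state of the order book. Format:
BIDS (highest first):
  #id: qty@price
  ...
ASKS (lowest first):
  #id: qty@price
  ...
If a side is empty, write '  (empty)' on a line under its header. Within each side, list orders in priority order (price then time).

Answer: BIDS (highest first):
  #3: 6@104
  #5: 4@98
  #6: 4@97
  #4: 9@96
ASKS (lowest first):
  (empty)

Derivation:
After op 1 [order #1] limit_sell(price=99, qty=8): fills=none; bids=[-] asks=[#1:8@99]
After op 2 [order #2] limit_buy(price=103, qty=5): fills=#2x#1:5@99; bids=[-] asks=[#1:3@99]
After op 3 [order #3] limit_buy(price=104, qty=9): fills=#3x#1:3@99; bids=[#3:6@104] asks=[-]
After op 4 [order #4] limit_buy(price=96, qty=9): fills=none; bids=[#3:6@104 #4:9@96] asks=[-]
After op 5 [order #5] limit_buy(price=98, qty=4): fills=none; bids=[#3:6@104 #5:4@98 #4:9@96] asks=[-]
After op 6 [order #6] limit_buy(price=97, qty=4): fills=none; bids=[#3:6@104 #5:4@98 #6:4@97 #4:9@96] asks=[-]
After op 7 [order #7] market_buy(qty=6): fills=none; bids=[#3:6@104 #5:4@98 #6:4@97 #4:9@96] asks=[-]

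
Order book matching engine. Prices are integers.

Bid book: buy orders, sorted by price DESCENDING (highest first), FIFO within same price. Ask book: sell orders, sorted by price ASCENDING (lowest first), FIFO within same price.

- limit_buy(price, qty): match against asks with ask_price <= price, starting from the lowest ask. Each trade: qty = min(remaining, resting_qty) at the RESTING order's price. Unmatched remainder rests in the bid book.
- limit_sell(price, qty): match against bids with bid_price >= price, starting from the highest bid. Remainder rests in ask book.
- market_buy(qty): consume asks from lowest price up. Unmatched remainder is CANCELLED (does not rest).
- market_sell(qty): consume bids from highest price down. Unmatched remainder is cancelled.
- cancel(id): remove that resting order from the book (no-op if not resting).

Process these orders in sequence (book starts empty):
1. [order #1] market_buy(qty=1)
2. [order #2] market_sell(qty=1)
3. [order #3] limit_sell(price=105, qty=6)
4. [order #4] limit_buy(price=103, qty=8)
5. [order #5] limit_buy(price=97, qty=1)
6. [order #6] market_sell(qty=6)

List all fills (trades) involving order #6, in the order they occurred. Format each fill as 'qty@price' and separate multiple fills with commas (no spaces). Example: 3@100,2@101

After op 1 [order #1] market_buy(qty=1): fills=none; bids=[-] asks=[-]
After op 2 [order #2] market_sell(qty=1): fills=none; bids=[-] asks=[-]
After op 3 [order #3] limit_sell(price=105, qty=6): fills=none; bids=[-] asks=[#3:6@105]
After op 4 [order #4] limit_buy(price=103, qty=8): fills=none; bids=[#4:8@103] asks=[#3:6@105]
After op 5 [order #5] limit_buy(price=97, qty=1): fills=none; bids=[#4:8@103 #5:1@97] asks=[#3:6@105]
After op 6 [order #6] market_sell(qty=6): fills=#4x#6:6@103; bids=[#4:2@103 #5:1@97] asks=[#3:6@105]

Answer: 6@103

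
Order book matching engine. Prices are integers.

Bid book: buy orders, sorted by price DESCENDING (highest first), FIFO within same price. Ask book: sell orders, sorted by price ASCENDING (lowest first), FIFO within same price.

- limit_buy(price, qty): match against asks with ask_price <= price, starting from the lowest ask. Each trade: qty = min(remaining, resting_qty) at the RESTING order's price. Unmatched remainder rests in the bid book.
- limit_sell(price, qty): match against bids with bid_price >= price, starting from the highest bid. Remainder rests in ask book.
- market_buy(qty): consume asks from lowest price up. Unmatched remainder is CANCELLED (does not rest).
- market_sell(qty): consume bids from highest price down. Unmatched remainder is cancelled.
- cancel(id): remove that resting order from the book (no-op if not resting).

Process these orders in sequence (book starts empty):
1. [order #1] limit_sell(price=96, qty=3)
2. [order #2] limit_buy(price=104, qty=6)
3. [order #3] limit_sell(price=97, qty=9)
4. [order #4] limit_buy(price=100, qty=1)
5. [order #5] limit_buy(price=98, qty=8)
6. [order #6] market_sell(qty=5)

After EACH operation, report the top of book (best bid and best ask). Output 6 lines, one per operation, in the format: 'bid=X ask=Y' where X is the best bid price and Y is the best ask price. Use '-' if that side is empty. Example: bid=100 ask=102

Answer: bid=- ask=96
bid=104 ask=-
bid=- ask=97
bid=- ask=97
bid=98 ask=-
bid=- ask=-

Derivation:
After op 1 [order #1] limit_sell(price=96, qty=3): fills=none; bids=[-] asks=[#1:3@96]
After op 2 [order #2] limit_buy(price=104, qty=6): fills=#2x#1:3@96; bids=[#2:3@104] asks=[-]
After op 3 [order #3] limit_sell(price=97, qty=9): fills=#2x#3:3@104; bids=[-] asks=[#3:6@97]
After op 4 [order #4] limit_buy(price=100, qty=1): fills=#4x#3:1@97; bids=[-] asks=[#3:5@97]
After op 5 [order #5] limit_buy(price=98, qty=8): fills=#5x#3:5@97; bids=[#5:3@98] asks=[-]
After op 6 [order #6] market_sell(qty=5): fills=#5x#6:3@98; bids=[-] asks=[-]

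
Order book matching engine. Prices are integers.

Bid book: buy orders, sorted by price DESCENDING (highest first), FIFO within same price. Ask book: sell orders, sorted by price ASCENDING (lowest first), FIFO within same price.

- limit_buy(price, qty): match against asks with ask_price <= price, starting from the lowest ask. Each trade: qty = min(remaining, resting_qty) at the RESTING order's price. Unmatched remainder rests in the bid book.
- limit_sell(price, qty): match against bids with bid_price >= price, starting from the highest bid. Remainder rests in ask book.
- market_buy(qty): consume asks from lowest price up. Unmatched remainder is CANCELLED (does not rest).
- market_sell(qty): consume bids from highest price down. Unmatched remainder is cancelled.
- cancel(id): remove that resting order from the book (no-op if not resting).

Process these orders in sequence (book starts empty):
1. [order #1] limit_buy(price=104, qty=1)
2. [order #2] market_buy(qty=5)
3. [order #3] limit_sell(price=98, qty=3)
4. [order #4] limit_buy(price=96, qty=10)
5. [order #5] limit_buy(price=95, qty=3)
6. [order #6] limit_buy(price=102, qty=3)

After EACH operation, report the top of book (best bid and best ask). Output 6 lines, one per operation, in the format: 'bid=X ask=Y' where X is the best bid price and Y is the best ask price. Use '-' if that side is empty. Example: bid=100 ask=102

Answer: bid=104 ask=-
bid=104 ask=-
bid=- ask=98
bid=96 ask=98
bid=96 ask=98
bid=102 ask=-

Derivation:
After op 1 [order #1] limit_buy(price=104, qty=1): fills=none; bids=[#1:1@104] asks=[-]
After op 2 [order #2] market_buy(qty=5): fills=none; bids=[#1:1@104] asks=[-]
After op 3 [order #3] limit_sell(price=98, qty=3): fills=#1x#3:1@104; bids=[-] asks=[#3:2@98]
After op 4 [order #4] limit_buy(price=96, qty=10): fills=none; bids=[#4:10@96] asks=[#3:2@98]
After op 5 [order #5] limit_buy(price=95, qty=3): fills=none; bids=[#4:10@96 #5:3@95] asks=[#3:2@98]
After op 6 [order #6] limit_buy(price=102, qty=3): fills=#6x#3:2@98; bids=[#6:1@102 #4:10@96 #5:3@95] asks=[-]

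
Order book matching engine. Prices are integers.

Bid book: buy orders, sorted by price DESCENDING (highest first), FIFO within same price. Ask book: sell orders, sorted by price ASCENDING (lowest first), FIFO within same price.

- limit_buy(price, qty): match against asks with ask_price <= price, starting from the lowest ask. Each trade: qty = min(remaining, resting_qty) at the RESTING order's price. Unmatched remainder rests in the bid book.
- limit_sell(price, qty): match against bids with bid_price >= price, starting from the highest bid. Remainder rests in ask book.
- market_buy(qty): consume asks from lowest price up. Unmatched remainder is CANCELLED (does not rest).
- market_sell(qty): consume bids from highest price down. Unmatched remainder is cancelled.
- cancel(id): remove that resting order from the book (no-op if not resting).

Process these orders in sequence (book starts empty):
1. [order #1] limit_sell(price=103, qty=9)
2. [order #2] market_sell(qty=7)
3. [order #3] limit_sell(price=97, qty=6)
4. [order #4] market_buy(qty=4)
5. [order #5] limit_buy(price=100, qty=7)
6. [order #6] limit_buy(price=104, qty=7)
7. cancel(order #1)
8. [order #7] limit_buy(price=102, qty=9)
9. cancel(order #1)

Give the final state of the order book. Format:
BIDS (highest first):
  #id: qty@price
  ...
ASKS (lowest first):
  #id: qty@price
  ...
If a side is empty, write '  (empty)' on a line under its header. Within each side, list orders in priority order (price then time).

Answer: BIDS (highest first):
  #7: 9@102
  #5: 5@100
ASKS (lowest first):
  (empty)

Derivation:
After op 1 [order #1] limit_sell(price=103, qty=9): fills=none; bids=[-] asks=[#1:9@103]
After op 2 [order #2] market_sell(qty=7): fills=none; bids=[-] asks=[#1:9@103]
After op 3 [order #3] limit_sell(price=97, qty=6): fills=none; bids=[-] asks=[#3:6@97 #1:9@103]
After op 4 [order #4] market_buy(qty=4): fills=#4x#3:4@97; bids=[-] asks=[#3:2@97 #1:9@103]
After op 5 [order #5] limit_buy(price=100, qty=7): fills=#5x#3:2@97; bids=[#5:5@100] asks=[#1:9@103]
After op 6 [order #6] limit_buy(price=104, qty=7): fills=#6x#1:7@103; bids=[#5:5@100] asks=[#1:2@103]
After op 7 cancel(order #1): fills=none; bids=[#5:5@100] asks=[-]
After op 8 [order #7] limit_buy(price=102, qty=9): fills=none; bids=[#7:9@102 #5:5@100] asks=[-]
After op 9 cancel(order #1): fills=none; bids=[#7:9@102 #5:5@100] asks=[-]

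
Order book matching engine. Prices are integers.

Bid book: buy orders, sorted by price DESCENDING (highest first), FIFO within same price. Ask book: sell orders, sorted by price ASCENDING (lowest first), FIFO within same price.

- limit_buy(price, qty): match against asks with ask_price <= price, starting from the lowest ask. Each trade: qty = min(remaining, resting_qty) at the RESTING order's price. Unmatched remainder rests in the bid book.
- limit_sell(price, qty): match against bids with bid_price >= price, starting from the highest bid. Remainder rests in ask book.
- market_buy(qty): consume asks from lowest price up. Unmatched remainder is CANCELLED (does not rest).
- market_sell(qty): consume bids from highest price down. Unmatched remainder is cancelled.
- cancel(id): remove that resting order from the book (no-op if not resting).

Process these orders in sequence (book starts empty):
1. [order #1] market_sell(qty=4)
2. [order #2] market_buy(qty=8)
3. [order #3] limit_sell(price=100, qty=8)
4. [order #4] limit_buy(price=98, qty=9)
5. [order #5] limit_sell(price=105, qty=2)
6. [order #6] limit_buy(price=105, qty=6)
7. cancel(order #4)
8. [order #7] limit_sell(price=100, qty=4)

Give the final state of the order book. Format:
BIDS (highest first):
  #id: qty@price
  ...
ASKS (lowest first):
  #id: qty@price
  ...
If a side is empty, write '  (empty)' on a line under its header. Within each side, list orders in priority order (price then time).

After op 1 [order #1] market_sell(qty=4): fills=none; bids=[-] asks=[-]
After op 2 [order #2] market_buy(qty=8): fills=none; bids=[-] asks=[-]
After op 3 [order #3] limit_sell(price=100, qty=8): fills=none; bids=[-] asks=[#3:8@100]
After op 4 [order #4] limit_buy(price=98, qty=9): fills=none; bids=[#4:9@98] asks=[#3:8@100]
After op 5 [order #5] limit_sell(price=105, qty=2): fills=none; bids=[#4:9@98] asks=[#3:8@100 #5:2@105]
After op 6 [order #6] limit_buy(price=105, qty=6): fills=#6x#3:6@100; bids=[#4:9@98] asks=[#3:2@100 #5:2@105]
After op 7 cancel(order #4): fills=none; bids=[-] asks=[#3:2@100 #5:2@105]
After op 8 [order #7] limit_sell(price=100, qty=4): fills=none; bids=[-] asks=[#3:2@100 #7:4@100 #5:2@105]

Answer: BIDS (highest first):
  (empty)
ASKS (lowest first):
  #3: 2@100
  #7: 4@100
  #5: 2@105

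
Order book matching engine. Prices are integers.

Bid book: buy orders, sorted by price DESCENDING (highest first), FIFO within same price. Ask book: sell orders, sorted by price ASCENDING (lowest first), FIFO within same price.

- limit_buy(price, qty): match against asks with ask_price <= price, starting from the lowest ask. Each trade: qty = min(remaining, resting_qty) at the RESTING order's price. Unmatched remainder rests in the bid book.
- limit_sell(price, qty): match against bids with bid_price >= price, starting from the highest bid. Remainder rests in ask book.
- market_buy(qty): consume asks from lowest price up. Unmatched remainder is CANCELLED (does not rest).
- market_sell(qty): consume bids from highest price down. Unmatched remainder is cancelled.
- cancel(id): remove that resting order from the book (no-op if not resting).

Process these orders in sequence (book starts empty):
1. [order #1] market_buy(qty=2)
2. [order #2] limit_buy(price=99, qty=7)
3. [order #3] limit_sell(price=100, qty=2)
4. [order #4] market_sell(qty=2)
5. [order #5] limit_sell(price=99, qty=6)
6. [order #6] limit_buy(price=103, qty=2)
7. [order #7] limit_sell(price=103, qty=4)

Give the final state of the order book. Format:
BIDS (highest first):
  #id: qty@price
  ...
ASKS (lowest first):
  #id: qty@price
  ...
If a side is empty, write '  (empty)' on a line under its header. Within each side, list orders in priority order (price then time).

Answer: BIDS (highest first):
  (empty)
ASKS (lowest first):
  #3: 1@100
  #7: 4@103

Derivation:
After op 1 [order #1] market_buy(qty=2): fills=none; bids=[-] asks=[-]
After op 2 [order #2] limit_buy(price=99, qty=7): fills=none; bids=[#2:7@99] asks=[-]
After op 3 [order #3] limit_sell(price=100, qty=2): fills=none; bids=[#2:7@99] asks=[#3:2@100]
After op 4 [order #4] market_sell(qty=2): fills=#2x#4:2@99; bids=[#2:5@99] asks=[#3:2@100]
After op 5 [order #5] limit_sell(price=99, qty=6): fills=#2x#5:5@99; bids=[-] asks=[#5:1@99 #3:2@100]
After op 6 [order #6] limit_buy(price=103, qty=2): fills=#6x#5:1@99 #6x#3:1@100; bids=[-] asks=[#3:1@100]
After op 7 [order #7] limit_sell(price=103, qty=4): fills=none; bids=[-] asks=[#3:1@100 #7:4@103]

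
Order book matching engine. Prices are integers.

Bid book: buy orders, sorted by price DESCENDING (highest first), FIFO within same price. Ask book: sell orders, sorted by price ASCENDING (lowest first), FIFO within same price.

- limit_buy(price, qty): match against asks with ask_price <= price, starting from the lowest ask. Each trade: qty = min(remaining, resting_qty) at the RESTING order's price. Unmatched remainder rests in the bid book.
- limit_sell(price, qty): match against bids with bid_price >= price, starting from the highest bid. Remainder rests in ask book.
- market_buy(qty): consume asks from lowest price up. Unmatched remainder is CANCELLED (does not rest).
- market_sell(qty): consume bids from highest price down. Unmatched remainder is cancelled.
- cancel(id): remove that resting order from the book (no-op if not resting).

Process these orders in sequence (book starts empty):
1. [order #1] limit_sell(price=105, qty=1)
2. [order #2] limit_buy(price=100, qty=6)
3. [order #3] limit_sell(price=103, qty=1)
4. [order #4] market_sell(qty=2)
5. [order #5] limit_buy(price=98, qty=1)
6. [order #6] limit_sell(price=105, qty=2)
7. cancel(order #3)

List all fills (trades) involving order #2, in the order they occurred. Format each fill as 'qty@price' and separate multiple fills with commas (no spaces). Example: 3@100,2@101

After op 1 [order #1] limit_sell(price=105, qty=1): fills=none; bids=[-] asks=[#1:1@105]
After op 2 [order #2] limit_buy(price=100, qty=6): fills=none; bids=[#2:6@100] asks=[#1:1@105]
After op 3 [order #3] limit_sell(price=103, qty=1): fills=none; bids=[#2:6@100] asks=[#3:1@103 #1:1@105]
After op 4 [order #4] market_sell(qty=2): fills=#2x#4:2@100; bids=[#2:4@100] asks=[#3:1@103 #1:1@105]
After op 5 [order #5] limit_buy(price=98, qty=1): fills=none; bids=[#2:4@100 #5:1@98] asks=[#3:1@103 #1:1@105]
After op 6 [order #6] limit_sell(price=105, qty=2): fills=none; bids=[#2:4@100 #5:1@98] asks=[#3:1@103 #1:1@105 #6:2@105]
After op 7 cancel(order #3): fills=none; bids=[#2:4@100 #5:1@98] asks=[#1:1@105 #6:2@105]

Answer: 2@100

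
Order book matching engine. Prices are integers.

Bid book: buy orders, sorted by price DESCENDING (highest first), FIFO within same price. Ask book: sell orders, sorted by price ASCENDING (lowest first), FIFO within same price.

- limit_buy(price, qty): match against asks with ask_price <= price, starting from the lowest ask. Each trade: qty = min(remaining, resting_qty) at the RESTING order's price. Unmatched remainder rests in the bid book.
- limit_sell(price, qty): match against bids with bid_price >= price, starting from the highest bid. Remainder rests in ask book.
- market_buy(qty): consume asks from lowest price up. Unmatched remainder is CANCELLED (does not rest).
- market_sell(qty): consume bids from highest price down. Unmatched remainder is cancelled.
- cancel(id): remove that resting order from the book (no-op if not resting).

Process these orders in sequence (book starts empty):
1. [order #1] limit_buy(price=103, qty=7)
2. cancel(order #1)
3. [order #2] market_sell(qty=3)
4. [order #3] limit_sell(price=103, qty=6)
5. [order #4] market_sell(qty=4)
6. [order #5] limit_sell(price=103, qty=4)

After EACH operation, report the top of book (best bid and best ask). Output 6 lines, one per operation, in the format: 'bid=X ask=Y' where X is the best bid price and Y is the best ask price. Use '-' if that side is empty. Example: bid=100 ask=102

Answer: bid=103 ask=-
bid=- ask=-
bid=- ask=-
bid=- ask=103
bid=- ask=103
bid=- ask=103

Derivation:
After op 1 [order #1] limit_buy(price=103, qty=7): fills=none; bids=[#1:7@103] asks=[-]
After op 2 cancel(order #1): fills=none; bids=[-] asks=[-]
After op 3 [order #2] market_sell(qty=3): fills=none; bids=[-] asks=[-]
After op 4 [order #3] limit_sell(price=103, qty=6): fills=none; bids=[-] asks=[#3:6@103]
After op 5 [order #4] market_sell(qty=4): fills=none; bids=[-] asks=[#3:6@103]
After op 6 [order #5] limit_sell(price=103, qty=4): fills=none; bids=[-] asks=[#3:6@103 #5:4@103]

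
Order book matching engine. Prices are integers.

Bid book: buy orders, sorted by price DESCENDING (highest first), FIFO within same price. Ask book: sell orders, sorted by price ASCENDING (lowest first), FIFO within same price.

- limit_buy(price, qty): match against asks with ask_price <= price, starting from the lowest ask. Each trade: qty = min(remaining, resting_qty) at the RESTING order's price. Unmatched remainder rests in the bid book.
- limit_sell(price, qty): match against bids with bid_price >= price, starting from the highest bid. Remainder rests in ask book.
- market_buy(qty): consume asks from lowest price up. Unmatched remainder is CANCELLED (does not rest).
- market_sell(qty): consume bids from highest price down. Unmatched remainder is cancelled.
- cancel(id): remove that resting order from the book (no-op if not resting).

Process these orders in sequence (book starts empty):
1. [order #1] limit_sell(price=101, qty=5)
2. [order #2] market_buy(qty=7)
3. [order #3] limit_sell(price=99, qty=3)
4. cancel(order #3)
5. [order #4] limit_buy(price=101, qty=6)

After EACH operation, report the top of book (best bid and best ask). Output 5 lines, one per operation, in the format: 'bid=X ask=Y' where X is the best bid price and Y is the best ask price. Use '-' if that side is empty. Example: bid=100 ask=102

Answer: bid=- ask=101
bid=- ask=-
bid=- ask=99
bid=- ask=-
bid=101 ask=-

Derivation:
After op 1 [order #1] limit_sell(price=101, qty=5): fills=none; bids=[-] asks=[#1:5@101]
After op 2 [order #2] market_buy(qty=7): fills=#2x#1:5@101; bids=[-] asks=[-]
After op 3 [order #3] limit_sell(price=99, qty=3): fills=none; bids=[-] asks=[#3:3@99]
After op 4 cancel(order #3): fills=none; bids=[-] asks=[-]
After op 5 [order #4] limit_buy(price=101, qty=6): fills=none; bids=[#4:6@101] asks=[-]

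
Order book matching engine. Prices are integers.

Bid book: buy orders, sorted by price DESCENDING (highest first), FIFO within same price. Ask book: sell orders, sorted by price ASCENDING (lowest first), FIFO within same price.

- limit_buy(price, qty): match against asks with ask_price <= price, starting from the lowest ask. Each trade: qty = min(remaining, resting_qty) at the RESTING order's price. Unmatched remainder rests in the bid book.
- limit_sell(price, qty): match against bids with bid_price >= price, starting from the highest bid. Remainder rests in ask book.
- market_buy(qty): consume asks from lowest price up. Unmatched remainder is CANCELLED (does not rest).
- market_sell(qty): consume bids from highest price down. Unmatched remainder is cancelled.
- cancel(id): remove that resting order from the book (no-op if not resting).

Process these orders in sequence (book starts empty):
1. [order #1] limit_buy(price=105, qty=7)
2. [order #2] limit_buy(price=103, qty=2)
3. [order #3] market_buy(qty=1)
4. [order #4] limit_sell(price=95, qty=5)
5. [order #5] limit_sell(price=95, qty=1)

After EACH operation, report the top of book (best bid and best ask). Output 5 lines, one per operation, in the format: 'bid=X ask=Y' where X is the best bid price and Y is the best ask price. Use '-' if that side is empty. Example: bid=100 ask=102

Answer: bid=105 ask=-
bid=105 ask=-
bid=105 ask=-
bid=105 ask=-
bid=105 ask=-

Derivation:
After op 1 [order #1] limit_buy(price=105, qty=7): fills=none; bids=[#1:7@105] asks=[-]
After op 2 [order #2] limit_buy(price=103, qty=2): fills=none; bids=[#1:7@105 #2:2@103] asks=[-]
After op 3 [order #3] market_buy(qty=1): fills=none; bids=[#1:7@105 #2:2@103] asks=[-]
After op 4 [order #4] limit_sell(price=95, qty=5): fills=#1x#4:5@105; bids=[#1:2@105 #2:2@103] asks=[-]
After op 5 [order #5] limit_sell(price=95, qty=1): fills=#1x#5:1@105; bids=[#1:1@105 #2:2@103] asks=[-]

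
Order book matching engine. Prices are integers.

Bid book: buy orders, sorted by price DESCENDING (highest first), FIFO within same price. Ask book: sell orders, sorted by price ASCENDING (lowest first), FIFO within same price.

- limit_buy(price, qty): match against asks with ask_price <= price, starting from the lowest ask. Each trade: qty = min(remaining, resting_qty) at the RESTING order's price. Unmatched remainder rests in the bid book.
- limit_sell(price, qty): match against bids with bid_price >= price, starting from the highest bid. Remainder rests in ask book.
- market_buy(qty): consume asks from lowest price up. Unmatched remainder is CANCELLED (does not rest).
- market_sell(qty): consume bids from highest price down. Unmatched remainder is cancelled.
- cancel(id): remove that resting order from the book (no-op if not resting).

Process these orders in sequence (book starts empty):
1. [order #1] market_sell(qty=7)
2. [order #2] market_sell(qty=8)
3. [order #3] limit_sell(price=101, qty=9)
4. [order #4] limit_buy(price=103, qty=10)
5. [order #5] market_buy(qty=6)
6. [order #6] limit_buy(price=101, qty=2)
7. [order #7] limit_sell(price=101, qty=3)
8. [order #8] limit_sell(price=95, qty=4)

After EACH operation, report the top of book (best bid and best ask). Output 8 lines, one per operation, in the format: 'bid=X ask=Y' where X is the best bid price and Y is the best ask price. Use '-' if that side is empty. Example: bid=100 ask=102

Answer: bid=- ask=-
bid=- ask=-
bid=- ask=101
bid=103 ask=-
bid=103 ask=-
bid=103 ask=-
bid=- ask=-
bid=- ask=95

Derivation:
After op 1 [order #1] market_sell(qty=7): fills=none; bids=[-] asks=[-]
After op 2 [order #2] market_sell(qty=8): fills=none; bids=[-] asks=[-]
After op 3 [order #3] limit_sell(price=101, qty=9): fills=none; bids=[-] asks=[#3:9@101]
After op 4 [order #4] limit_buy(price=103, qty=10): fills=#4x#3:9@101; bids=[#4:1@103] asks=[-]
After op 5 [order #5] market_buy(qty=6): fills=none; bids=[#4:1@103] asks=[-]
After op 6 [order #6] limit_buy(price=101, qty=2): fills=none; bids=[#4:1@103 #6:2@101] asks=[-]
After op 7 [order #7] limit_sell(price=101, qty=3): fills=#4x#7:1@103 #6x#7:2@101; bids=[-] asks=[-]
After op 8 [order #8] limit_sell(price=95, qty=4): fills=none; bids=[-] asks=[#8:4@95]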